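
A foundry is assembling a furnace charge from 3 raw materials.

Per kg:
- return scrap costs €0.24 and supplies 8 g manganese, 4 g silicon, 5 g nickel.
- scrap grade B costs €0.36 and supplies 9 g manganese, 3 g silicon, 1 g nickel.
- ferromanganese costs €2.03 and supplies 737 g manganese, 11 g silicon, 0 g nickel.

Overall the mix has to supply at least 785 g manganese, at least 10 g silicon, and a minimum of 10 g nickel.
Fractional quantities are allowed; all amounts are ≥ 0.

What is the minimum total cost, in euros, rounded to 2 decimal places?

€2.60

This is a linear program. Let x1 = kg of return scrap, x2 = kg of scrap grade B, x3 = kg of ferromanganese.
Minimise 0.24x1 + 0.36x2 + 2.03x3 subject to:
  8x1 + 9x2 + 737x3 ≥ 785   (manganese)
  4x1 + 3x2 + 11x3 ≥ 10   (silicon)
  5x1 + 1x2 ≥ 10   (nickel)
  x1, x2, x3 ≥ 0.
The minimum-cost mix takes nothing from scrap grade B — only return scrap, ferromanganese. Binding constraints: manganese and nickel.
Optimal quantities: return scrap = 2 kg, ferromanganese = 1.043 kg.
Total cost: 0.24·2 + 2.03·1.043 = 2.5973.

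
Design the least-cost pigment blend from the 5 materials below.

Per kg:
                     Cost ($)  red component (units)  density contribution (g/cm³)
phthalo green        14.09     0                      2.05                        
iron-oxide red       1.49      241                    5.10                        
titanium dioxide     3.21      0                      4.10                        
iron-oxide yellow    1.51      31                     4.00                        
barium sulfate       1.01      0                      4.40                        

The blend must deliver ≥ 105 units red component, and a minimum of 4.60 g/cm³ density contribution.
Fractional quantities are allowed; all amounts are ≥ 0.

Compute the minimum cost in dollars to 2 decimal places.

This is a linear program. Let x1 = kg of phthalo green, x2 = kg of iron-oxide red, x3 = kg of titanium dioxide, x4 = kg of iron-oxide yellow, x5 = kg of barium sulfate.
Minimize 14.09x1 + 1.49x2 + 3.21x3 + 1.51x4 + 1.01x5 subject to:
  241x2 + 31x4 ≥ 105   (red component)
  2.05x1 + 5.1x2 + 4.1x3 + 4x4 + 4.4x5 ≥ 4.6   (density contribution)
  x1, x2, x3, x4, x5 ≥ 0.
The optimal basis is {iron-oxide red, barium sulfate}; phthalo green, titanium dioxide, iron-oxide yellow drop out. The red component and density contribution requirements are met with equality.
Solving gives x2 = 0.4357, x5 = 0.5405.
Hence cost = 1.49·0.4357 + 1.01·0.5405 = $1.1951.

$1.20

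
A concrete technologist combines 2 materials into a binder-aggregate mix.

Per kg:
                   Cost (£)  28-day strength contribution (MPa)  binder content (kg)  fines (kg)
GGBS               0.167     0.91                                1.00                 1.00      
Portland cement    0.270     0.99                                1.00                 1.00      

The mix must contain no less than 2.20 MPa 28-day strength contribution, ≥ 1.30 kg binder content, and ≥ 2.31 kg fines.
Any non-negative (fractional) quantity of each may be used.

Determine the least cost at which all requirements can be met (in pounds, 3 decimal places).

£0.404

Let x1 = kg of GGBS, x2 = kg of Portland cement.
min 0.167x1 + 0.27x2 s.t.:
  0.91x1 + 0.99x2 ≥ 2.2   (28-day strength contribution)
  1x1 + 1x2 ≥ 1.3   (binder content)
  1x1 + 1x2 ≥ 2.31   (fines)
  x1, x2 ≥ 0.
The cheapest feasible vertex uses only GGBS; Portland cement is not used. Binding constraint: 28-day strength contribution.
Solving gives x1 = 2.418.
Total cost: 0.167·2.418 = 0.40381.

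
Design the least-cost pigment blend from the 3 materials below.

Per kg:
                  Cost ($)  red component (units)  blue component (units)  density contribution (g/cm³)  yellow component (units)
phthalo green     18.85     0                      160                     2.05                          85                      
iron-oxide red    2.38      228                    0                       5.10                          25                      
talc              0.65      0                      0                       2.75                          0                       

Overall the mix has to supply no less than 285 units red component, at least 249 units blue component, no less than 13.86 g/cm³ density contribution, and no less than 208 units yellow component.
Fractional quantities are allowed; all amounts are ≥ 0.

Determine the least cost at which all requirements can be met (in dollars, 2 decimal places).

$36.54

Let x1 = kg of phthalo green, x2 = kg of iron-oxide red, x3 = kg of talc.
min 18.85x1 + 2.38x2 + 0.65x3 s.t.:
  228x2 ≥ 285   (red component)
  160x1 ≥ 249   (blue component)
  2.05x1 + 5.1x2 + 2.75x3 ≥ 13.86   (density contribution)
  85x1 + 25x2 ≥ 208   (yellow component)
  x1, x2, x3 ≥ 0.
The optimal basis is {phthalo green, iron-oxide red}; talc drops out. The blue component and yellow component requirements are met with equality.
That vertex is x1 = 1.556, x2 = 3.029.
Objective = 18.85·1.556 + 2.38·3.029 = 36.5396.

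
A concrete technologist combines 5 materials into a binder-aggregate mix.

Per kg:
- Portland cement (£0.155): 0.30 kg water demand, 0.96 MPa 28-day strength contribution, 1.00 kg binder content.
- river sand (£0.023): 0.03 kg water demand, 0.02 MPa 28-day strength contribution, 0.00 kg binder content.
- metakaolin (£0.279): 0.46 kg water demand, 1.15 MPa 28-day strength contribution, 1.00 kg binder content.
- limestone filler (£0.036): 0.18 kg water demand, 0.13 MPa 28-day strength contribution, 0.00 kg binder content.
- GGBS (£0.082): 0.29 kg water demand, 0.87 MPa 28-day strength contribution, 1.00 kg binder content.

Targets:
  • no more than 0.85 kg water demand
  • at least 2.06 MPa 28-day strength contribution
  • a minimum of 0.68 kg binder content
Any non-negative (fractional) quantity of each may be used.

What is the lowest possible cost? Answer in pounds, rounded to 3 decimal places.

Let x1 = kg of Portland cement, x2 = kg of river sand, x3 = kg of metakaolin, x4 = kg of limestone filler, x5 = kg of GGBS.
min 0.155x1 + 0.023x2 + 0.279x3 + 0.036x4 + 0.082x5 s.t.:
  0.3x1 + 0.03x2 + 0.46x3 + 0.18x4 + 0.29x5 ≤ 0.85   (water demand)
  0.96x1 + 0.02x2 + 1.15x3 + 0.13x4 + 0.87x5 ≥ 2.06   (28-day strength contribution)
  1x1 + 1x3 + 1x5 ≥ 0.68   (binder content)
  x1, x2, x3, x4, x5 ≥ 0.
The optimal basis is {GGBS}; Portland cement, river sand, metakaolin, limestone filler drop out. There the 28-day strength contribution constraint is tight.
So GGBS = 2.368 kg.
Total cost: 0.082·2.368 = 0.19418.

£0.194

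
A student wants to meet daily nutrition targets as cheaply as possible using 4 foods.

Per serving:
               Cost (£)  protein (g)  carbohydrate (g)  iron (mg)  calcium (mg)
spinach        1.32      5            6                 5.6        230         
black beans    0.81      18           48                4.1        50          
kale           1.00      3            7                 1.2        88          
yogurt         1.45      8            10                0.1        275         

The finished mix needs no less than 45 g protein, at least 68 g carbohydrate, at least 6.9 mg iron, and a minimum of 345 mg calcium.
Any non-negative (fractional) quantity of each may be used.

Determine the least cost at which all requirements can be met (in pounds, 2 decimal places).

This is a linear program. Let x1 = servings of spinach, x2 = servings of black beans, x3 = servings of kale, x4 = servings of yogurt.
Minimize 1.32x1 + 0.81x2 + 1x3 + 1.45x4 with:
  5x1 + 18x2 + 3x3 + 8x4 ≥ 45   (protein)
  6x1 + 48x2 + 7x3 + 10x4 ≥ 68   (carbohydrate)
  5.6x1 + 4.1x2 + 1.2x3 + 0.1x4 ≥ 6.9   (iron)
  230x1 + 50x2 + 88x3 + 275x4 ≥ 345   (calcium)
  x1, x2, x3, x4 ≥ 0.
The optimal basis is {black beans, yogurt}; spinach, kale drop out. Binding constraints: protein and calcium.
Solving gives x2 = 2.113, x4 = 0.8703.
Total cost: 0.81·2.113 + 1.45·0.8703 = 2.9735.

£2.97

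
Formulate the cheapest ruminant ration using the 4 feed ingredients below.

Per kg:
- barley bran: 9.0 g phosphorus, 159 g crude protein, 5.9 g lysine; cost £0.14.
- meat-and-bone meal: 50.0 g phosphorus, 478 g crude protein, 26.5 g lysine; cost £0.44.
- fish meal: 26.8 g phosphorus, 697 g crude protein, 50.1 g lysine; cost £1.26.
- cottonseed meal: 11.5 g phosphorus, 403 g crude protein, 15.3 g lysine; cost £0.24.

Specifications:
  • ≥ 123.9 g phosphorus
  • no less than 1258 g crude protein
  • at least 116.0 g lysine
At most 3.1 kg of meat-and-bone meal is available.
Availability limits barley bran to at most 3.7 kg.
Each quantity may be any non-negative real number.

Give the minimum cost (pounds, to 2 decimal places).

£1.85

Let x1 = kg of barley bran, x2 = kg of meat-and-bone meal, x3 = kg of fish meal, x4 = kg of cottonseed meal.
min 0.14x1 + 0.44x2 + 1.26x3 + 0.24x4 subject to:
  9x1 + 50x2 + 26.8x3 + 11.5x4 ≥ 123.9   (phosphorus)
  159x1 + 478x2 + 697x3 + 403x4 ≥ 1258   (crude protein)
  5.9x1 + 26.5x2 + 50.1x3 + 15.3x4 ≥ 116   (lysine)
  x2 ≤ 3.1
  x1 ≤ 3.7
  x1, x2, x3, x4 ≥ 0.
The optimal basis is {meat-and-bone meal, cottonseed meal}; barley bran, fish meal drop out. There the phosphorus and lysine constraints are tight.
That vertex is x2 = 1.22, x4 = 5.468.
Objective = 0.44·1.22 + 0.24·5.468 = 1.8491.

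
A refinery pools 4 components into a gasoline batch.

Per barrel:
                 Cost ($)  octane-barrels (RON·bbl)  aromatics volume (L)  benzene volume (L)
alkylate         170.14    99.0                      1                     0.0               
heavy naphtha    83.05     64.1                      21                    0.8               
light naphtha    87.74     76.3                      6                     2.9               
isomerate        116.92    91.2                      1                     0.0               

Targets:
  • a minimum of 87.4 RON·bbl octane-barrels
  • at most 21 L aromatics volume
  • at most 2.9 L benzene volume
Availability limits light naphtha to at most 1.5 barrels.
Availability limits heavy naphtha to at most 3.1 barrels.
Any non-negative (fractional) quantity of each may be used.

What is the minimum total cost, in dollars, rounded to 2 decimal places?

Treat it as an LP. Let x1 = barrels of alkylate, x2 = barrels of heavy naphtha, x3 = barrels of light naphtha, x4 = barrels of isomerate.
min 170.14x1 + 83.05x2 + 87.74x3 + 116.92x4 with:
  99x1 + 64.1x2 + 76.3x3 + 91.2x4 ≥ 87.4   (octane-barrels)
  1x1 + 21x2 + 6x3 + 1x4 ≤ 21   (aromatics volume)
  0.8x2 + 2.9x3 ≤ 2.9   (benzene volume)
  x3 ≤ 1.5
  x2 ≤ 3.1
  x1, x2, x3, x4 ≥ 0.
At the optimum only light naphtha, isomerate are positive (alkylate, heavy naphtha = 0). There the octane-barrels and benzene volume constraints are tight.
So light naphtha = 1 barrel, isomerate = 0.1217 barrels.
Objective = 87.74·1 + 116.92·0.1217 = 101.9692.

$101.97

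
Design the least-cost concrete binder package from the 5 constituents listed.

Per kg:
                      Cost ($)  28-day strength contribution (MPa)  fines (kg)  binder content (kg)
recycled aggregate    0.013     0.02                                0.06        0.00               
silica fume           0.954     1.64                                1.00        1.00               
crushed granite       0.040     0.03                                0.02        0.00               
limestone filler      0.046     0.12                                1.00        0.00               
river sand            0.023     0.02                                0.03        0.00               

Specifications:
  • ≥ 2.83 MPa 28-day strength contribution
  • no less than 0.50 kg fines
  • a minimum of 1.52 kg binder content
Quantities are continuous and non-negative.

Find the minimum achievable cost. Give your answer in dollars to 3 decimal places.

$1.579

Set it up as a linear program. Let x1 = kg of recycled aggregate, x2 = kg of silica fume, x3 = kg of crushed granite, x4 = kg of limestone filler, x5 = kg of river sand.
Minimize 0.013x1 + 0.954x2 + 0.04x3 + 0.046x4 + 0.023x5 subject to:
  0.02x1 + 1.64x2 + 0.03x3 + 0.12x4 + 0.02x5 ≥ 2.83   (28-day strength contribution)
  0.06x1 + 1x2 + 0.02x3 + 1x4 + 0.03x5 ≥ 0.5   (fines)
  1x2 ≥ 1.52   (binder content)
  x1, x2, x3, x4, x5 ≥ 0.
At the optimum only silica fume, limestone filler are positive (recycled aggregate, crushed granite, river sand = 0). There the 28-day strength contribution and binder content constraints are tight.
So silica fume = 1.52 kg, limestone filler = 2.81 kg.
Cost = 0.954·1.52 + 0.046·2.81 = 1.57934.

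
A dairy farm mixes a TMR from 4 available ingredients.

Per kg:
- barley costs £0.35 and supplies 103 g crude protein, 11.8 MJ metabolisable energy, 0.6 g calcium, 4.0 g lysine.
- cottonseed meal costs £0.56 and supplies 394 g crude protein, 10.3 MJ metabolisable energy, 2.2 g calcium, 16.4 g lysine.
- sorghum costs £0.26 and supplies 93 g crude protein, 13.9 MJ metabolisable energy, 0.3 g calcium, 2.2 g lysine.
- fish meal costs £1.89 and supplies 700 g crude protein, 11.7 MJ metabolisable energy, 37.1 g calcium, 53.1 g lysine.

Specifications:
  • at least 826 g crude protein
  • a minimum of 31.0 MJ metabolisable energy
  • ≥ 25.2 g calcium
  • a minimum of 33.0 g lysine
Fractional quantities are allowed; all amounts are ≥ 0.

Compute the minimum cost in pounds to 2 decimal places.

Treat it as an LP. Let x1 = kg of barley, x2 = kg of cottonseed meal, x3 = kg of sorghum, x4 = kg of fish meal.
Minimise 0.35x1 + 0.56x2 + 0.26x3 + 1.89x4 with:
  103x1 + 394x2 + 93x3 + 700x4 ≥ 826   (crude protein)
  11.8x1 + 10.3x2 + 13.9x3 + 11.7x4 ≥ 31   (metabolisable energy)
  0.6x1 + 2.2x2 + 0.3x3 + 37.1x4 ≥ 25.2   (calcium)
  4x1 + 16.4x2 + 2.2x3 + 53.1x4 ≥ 33   (lysine)
  x1, x2, x3, x4 ≥ 0.
The cheapest feasible vertex uses only cottonseed meal, sorghum, fish meal; barley is not used. The crude protein, metabolisable energy, calcium requirements are met with equality.
So cottonseed meal = 0.7017 kg, sorghum = 1.182 kg, fish meal = 0.6281 kg.
Total cost: 0.56·0.7017 + 0.26·1.182 + 1.89·0.6281 = 1.8874.

£1.89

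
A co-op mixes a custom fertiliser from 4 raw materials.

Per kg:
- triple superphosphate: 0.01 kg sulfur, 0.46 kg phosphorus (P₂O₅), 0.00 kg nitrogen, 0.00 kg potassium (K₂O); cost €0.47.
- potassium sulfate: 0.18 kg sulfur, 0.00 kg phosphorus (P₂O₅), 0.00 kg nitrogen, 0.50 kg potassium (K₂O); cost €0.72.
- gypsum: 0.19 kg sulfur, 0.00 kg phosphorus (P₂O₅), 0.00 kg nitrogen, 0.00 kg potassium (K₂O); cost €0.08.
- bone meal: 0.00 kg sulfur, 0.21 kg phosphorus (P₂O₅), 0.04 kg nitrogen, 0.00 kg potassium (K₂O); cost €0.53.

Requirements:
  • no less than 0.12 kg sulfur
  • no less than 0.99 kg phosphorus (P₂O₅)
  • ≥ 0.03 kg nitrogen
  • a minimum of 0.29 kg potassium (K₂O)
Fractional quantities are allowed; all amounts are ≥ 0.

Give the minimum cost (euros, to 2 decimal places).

Let x1 = kg of triple superphosphate, x2 = kg of potassium sulfate, x3 = kg of gypsum, x4 = kg of bone meal.
min 0.47x1 + 0.72x2 + 0.08x3 + 0.53x4 subject to:
  0.01x1 + 0.18x2 + 0.19x3 ≥ 0.12   (sulfur)
  0.46x1 + 0.21x4 ≥ 0.99   (phosphorus (P₂O₅))
  0.04x4 ≥ 0.03   (nitrogen)
  0.5x2 ≥ 0.29   (potassium (K₂O))
  x1, x2, x3, x4 ≥ 0.
At the optimum only triple superphosphate, potassium sulfate, bone meal are positive (gypsum = 0). Binding constraints: phosphorus (P₂O₅), nitrogen, potassium (K₂O).
That vertex is x1 = 1.81, x2 = 0.58, x4 = 0.75.
Objective = 0.47·1.81 + 0.72·0.58 + 0.53·0.75 = 1.6658.

€1.67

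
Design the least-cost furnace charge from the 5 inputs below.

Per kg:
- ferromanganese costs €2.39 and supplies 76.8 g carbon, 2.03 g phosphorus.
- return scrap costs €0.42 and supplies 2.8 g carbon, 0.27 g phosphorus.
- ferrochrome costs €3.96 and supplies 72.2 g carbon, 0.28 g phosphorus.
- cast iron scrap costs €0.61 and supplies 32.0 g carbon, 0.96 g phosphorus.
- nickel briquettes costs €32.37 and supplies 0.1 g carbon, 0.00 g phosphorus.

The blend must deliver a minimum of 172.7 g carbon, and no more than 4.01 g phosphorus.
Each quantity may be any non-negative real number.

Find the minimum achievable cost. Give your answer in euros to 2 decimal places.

Set it up as a linear program. Let x1 = kg of ferromanganese, x2 = kg of return scrap, x3 = kg of ferrochrome, x4 = kg of cast iron scrap, x5 = kg of nickel briquettes.
min 2.39x1 + 0.42x2 + 3.96x3 + 0.61x4 + 32.37x5 s.t.:
  76.8x1 + 2.8x2 + 72.2x3 + 32x4 + 0.1x5 ≥ 172.7   (carbon)
  2.03x1 + 0.27x2 + 0.28x3 + 0.96x4 ≤ 4.01   (phosphorus)
  x1, x2, x3, x4, x5 ≥ 0.
The minimum-cost mix takes nothing from ferromanganese, return scrap, nickel briquettes — only ferrochrome, cast iron scrap. Binding constraints: carbon and phosphorus.
Optimal quantities: ferrochrome = 0.6209 kg, cast iron scrap = 3.996 kg.
Hence cost = 3.96·0.6209 + 0.61·3.996 = €4.8963.

€4.90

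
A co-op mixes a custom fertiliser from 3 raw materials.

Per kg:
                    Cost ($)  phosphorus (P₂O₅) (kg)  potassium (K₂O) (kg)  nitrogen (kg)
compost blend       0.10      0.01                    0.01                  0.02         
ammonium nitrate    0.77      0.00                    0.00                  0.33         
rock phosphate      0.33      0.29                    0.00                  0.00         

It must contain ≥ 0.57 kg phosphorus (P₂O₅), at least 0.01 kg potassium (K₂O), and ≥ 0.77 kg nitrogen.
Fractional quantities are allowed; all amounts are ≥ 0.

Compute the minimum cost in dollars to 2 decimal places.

Let x1 = kg of compost blend, x2 = kg of ammonium nitrate, x3 = kg of rock phosphate.
min 0.1x1 + 0.77x2 + 0.33x3 s.t.:
  0.01x1 + 0.29x3 ≥ 0.57   (phosphorus (P₂O₅))
  0.01x1 ≥ 0.01   (potassium (K₂O))
  0.02x1 + 0.33x2 ≥ 0.77   (nitrogen)
  x1, x2, x3 ≥ 0.
All 3 inputs are positive at the optimum. Binding constraints: phosphorus (P₂O₅), potassium (K₂O), nitrogen.
That vertex is x1 = 1, x2 = 2.273, x3 = 1.931.
Hence cost = 0.1·1 + 0.77·2.273 + 0.33·1.931 = $2.4874.

$2.49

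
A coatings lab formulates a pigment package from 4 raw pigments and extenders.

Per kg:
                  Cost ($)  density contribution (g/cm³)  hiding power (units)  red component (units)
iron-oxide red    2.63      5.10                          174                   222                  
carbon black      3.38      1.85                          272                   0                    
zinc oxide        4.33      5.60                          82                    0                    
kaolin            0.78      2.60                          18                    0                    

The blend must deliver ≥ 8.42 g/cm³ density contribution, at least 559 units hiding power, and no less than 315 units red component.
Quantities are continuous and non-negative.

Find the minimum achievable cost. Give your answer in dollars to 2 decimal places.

Let x1 = kg of iron-oxide red, x2 = kg of carbon black, x3 = kg of zinc oxide, x4 = kg of kaolin.
min 2.63x1 + 3.38x2 + 4.33x3 + 0.78x4 s.t.:
  5.1x1 + 1.85x2 + 5.6x3 + 2.6x4 ≥ 8.42   (density contribution)
  174x1 + 272x2 + 82x3 + 18x4 ≥ 559   (hiding power)
  222x1 ≥ 315   (red component)
  x1, x2, x3, x4 ≥ 0.
At the optimum only iron-oxide red, carbon black are positive (zinc oxide, kaolin = 0). Binding constraints: hiding power and red component.
So iron-oxide red = 1.419 kg, carbon black = 1.147 kg.
Cost = 2.63·1.419 + 3.38·1.147 = 7.6088.

$7.61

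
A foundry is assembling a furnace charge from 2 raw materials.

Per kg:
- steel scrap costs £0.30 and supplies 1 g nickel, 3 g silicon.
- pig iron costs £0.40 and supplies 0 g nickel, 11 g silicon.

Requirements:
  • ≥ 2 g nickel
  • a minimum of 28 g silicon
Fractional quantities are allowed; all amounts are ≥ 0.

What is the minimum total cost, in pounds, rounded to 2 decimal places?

Set it up as a linear program. Let x1 = kg of steel scrap, x2 = kg of pig iron.
Minimise 0.3x1 + 0.4x2 s.t.:
  1x1 ≥ 2   (nickel)
  3x1 + 11x2 ≥ 28   (silicon)
  x1, x2 ≥ 0.
Both inputs are positive at the optimum. Binding constraints: nickel and silicon.
Solving gives x1 = 2, x2 = 2.
Hence cost = 0.3·2 + 0.4·2 = £1.4000.

£1.40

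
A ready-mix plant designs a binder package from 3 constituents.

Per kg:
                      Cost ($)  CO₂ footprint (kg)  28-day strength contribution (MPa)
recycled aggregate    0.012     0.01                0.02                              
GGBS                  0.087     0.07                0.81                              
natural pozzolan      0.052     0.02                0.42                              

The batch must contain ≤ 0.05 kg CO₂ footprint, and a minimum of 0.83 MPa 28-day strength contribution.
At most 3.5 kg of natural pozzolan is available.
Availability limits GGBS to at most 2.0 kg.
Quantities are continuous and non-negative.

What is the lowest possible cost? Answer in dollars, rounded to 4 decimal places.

$0.0983

Let x1 = kg of recycled aggregate, x2 = kg of GGBS, x3 = kg of natural pozzolan.
Minimize 0.012x1 + 0.087x2 + 0.052x3 with:
  0.01x1 + 0.07x2 + 0.02x3 ≤ 0.05   (CO₂ footprint)
  0.02x1 + 0.81x2 + 0.42x3 ≥ 0.83   (28-day strength contribution)
  x3 ≤ 3.5
  x2 ≤ 2
  x1, x2, x3 ≥ 0.
The cheapest feasible vertex uses only GGBS, natural pozzolan; recycled aggregate is not used. Binding constraints: CO₂ footprint and 28-day strength contribution.
Optimal quantities: GGBS = 0.3333 kg, natural pozzolan = 1.333 kg.
Hence cost = 0.087·0.3333 + 0.052·1.333 = $0.098313.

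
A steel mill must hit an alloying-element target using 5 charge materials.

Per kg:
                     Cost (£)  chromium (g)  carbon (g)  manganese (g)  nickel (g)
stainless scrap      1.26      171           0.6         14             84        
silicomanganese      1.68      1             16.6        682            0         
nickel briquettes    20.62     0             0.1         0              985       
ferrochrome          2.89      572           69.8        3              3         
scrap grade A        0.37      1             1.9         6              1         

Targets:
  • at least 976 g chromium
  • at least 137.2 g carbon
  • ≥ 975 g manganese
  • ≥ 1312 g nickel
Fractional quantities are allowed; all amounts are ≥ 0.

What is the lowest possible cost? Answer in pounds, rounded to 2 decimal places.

£26.00

This is a linear program. Let x1 = kg of stainless scrap, x2 = kg of silicomanganese, x3 = kg of nickel briquettes, x4 = kg of ferrochrome, x5 = kg of scrap grade A.
Minimise 1.26x1 + 1.68x2 + 20.62x3 + 2.89x4 + 0.37x5 with:
  171x1 + 1x2 + 572x4 + 1x5 ≥ 976   (chromium)
  0.6x1 + 16.6x2 + 0.1x3 + 69.8x4 + 1.9x5 ≥ 137.2   (carbon)
  14x1 + 682x2 + 3x4 + 6x5 ≥ 975   (manganese)
  84x1 + 985x3 + 3x4 + 1x5 ≥ 1312   (nickel)
  x1, x2, x3, x4, x5 ≥ 0.
The optimal basis is {stainless scrap, silicomanganese, ferrochrome}; nickel briquettes, scrap grade A drop out. There the carbon, manganese, nickel constraints are tight.
So stainless scrap = 15.563 kg, silicomanganese = 1.1032 kg, ferrochrome = 1.5695 kg.
Cost = 1.26·15.563 + 1.68·1.1032 + 2.89·1.5695 = 25.9986.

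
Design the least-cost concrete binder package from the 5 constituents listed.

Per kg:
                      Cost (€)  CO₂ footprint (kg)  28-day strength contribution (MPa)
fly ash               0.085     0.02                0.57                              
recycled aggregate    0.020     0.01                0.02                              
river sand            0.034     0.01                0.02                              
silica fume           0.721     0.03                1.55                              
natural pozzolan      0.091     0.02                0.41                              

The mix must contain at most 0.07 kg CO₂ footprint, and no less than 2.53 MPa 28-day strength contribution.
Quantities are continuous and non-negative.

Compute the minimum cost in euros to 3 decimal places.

Set it up as a linear program. Let x1 = kg of fly ash, x2 = kg of recycled aggregate, x3 = kg of river sand, x4 = kg of silica fume, x5 = kg of natural pozzolan.
Minimise 0.085x1 + 0.02x2 + 0.034x3 + 0.721x4 + 0.091x5 with:
  0.02x1 + 0.01x2 + 0.01x3 + 0.03x4 + 0.02x5 ≤ 0.07   (CO₂ footprint)
  0.57x1 + 0.02x2 + 0.02x3 + 1.55x4 + 0.41x5 ≥ 2.53   (28-day strength contribution)
  x1, x2, x3, x4, x5 ≥ 0.
The cheapest feasible vertex uses only fly ash, silica fume; recycled aggregate, river sand, natural pozzolan are not used. There the CO₂ footprint and 28-day strength contribution constraints are tight.
Optimal quantities: fly ash = 2.345 kg, silica fume = 0.7698 kg.
Cost = 0.085·2.345 + 0.721·0.7698 = 0.75435.

€0.754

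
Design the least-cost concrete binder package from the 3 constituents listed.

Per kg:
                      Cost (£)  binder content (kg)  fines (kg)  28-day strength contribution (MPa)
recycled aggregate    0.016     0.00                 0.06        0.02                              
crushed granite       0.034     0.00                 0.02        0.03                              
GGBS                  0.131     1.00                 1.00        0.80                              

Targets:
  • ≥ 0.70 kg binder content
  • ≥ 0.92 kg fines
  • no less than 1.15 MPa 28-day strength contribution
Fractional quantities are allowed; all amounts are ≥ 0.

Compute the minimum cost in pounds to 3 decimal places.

£0.188

Treat it as an LP. Let x1 = kg of recycled aggregate, x2 = kg of crushed granite, x3 = kg of GGBS.
min 0.016x1 + 0.034x2 + 0.131x3 with:
  1x3 ≥ 0.7   (binder content)
  0.06x1 + 0.02x2 + 1x3 ≥ 0.92   (fines)
  0.02x1 + 0.03x2 + 0.8x3 ≥ 1.15   (28-day strength contribution)
  x1, x2, x3 ≥ 0.
The minimum-cost mix takes nothing from recycled aggregate, crushed granite — only GGBS. Binding constraint: 28-day strength contribution.
So GGBS = 1.437 kg.
Cost = 0.131·1.437 = 0.18825.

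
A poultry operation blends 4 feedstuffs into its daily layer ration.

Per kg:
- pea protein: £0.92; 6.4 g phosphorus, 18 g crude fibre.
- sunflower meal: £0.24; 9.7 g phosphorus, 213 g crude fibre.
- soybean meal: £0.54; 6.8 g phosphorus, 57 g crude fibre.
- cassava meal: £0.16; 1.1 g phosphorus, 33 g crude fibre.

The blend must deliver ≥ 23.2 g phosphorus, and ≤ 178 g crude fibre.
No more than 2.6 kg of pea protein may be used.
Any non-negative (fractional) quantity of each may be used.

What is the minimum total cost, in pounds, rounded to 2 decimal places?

£2.03

Let x1 = kg of pea protein, x2 = kg of sunflower meal, x3 = kg of soybean meal, x4 = kg of cassava meal.
min 0.92x1 + 0.24x2 + 0.54x3 + 0.16x4 s.t.:
  6.4x1 + 9.7x2 + 6.8x3 + 1.1x4 ≥ 23.2   (phosphorus)
  18x1 + 213x2 + 57x3 + 33x4 ≤ 178   (crude fibre)
  x1 ≤ 2.6
  x1, x2, x3, x4 ≥ 0.
The minimum-cost mix takes nothing from sunflower meal, cassava meal — only pea protein, soybean meal. The phosphorus and crude fibre requirements are met with equality.
Solving gives x1 = 0.462, x3 = 2.977.
Objective = 0.92·0.462 + 0.54·2.977 = 2.0326.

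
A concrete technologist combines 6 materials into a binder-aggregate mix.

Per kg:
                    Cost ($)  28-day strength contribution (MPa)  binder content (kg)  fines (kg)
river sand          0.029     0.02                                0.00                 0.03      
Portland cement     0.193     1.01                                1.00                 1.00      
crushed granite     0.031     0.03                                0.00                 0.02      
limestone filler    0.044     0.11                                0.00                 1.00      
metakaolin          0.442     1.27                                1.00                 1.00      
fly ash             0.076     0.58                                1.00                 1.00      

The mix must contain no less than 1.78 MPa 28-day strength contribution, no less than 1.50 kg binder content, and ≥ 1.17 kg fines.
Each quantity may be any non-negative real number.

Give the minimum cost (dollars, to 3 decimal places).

Let x1 = kg of river sand, x2 = kg of Portland cement, x3 = kg of crushed granite, x4 = kg of limestone filler, x5 = kg of metakaolin, x6 = kg of fly ash.
Minimise 0.029x1 + 0.193x2 + 0.031x3 + 0.044x4 + 0.442x5 + 0.076x6 s.t.:
  0.02x1 + 1.01x2 + 0.03x3 + 0.11x4 + 1.27x5 + 0.58x6 ≥ 1.78   (28-day strength contribution)
  1x2 + 1x5 + 1x6 ≥ 1.5   (binder content)
  0.03x1 + 1x2 + 0.02x3 + 1x4 + 1x5 + 1x6 ≥ 1.17   (fines)
  x1, x2, x3, x4, x5, x6 ≥ 0.
The minimum-cost mix takes nothing from river sand, Portland cement, crushed granite, limestone filler, metakaolin — only fly ash. Binding constraint: 28-day strength contribution.
Optimal quantities: fly ash = 3.069 kg.
Hence cost = 0.076·3.069 = $0.23324.

$0.233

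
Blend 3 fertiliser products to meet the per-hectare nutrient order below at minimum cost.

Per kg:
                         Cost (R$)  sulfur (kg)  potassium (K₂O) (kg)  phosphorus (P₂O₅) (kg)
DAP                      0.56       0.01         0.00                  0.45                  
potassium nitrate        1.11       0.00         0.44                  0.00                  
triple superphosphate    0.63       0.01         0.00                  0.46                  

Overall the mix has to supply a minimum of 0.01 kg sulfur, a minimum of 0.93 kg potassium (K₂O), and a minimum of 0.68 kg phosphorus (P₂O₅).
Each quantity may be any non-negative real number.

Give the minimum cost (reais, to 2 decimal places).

Let x1 = kg of DAP, x2 = kg of potassium nitrate, x3 = kg of triple superphosphate.
Minimise 0.56x1 + 1.11x2 + 0.63x3 s.t.:
  0.01x1 + 0.01x3 ≥ 0.01   (sulfur)
  0.44x2 ≥ 0.93   (potassium (K₂O))
  0.45x1 + 0.46x3 ≥ 0.68   (phosphorus (P₂O₅))
  x1, x2, x3 ≥ 0.
At the optimum only DAP, potassium nitrate are positive (triple superphosphate = 0). The potassium (K₂O) and phosphorus (P₂O₅) requirements are met with equality.
So DAP = 1.511 kg, potassium nitrate = 2.114 kg.
Total cost: 0.56·1.511 + 1.11·2.114 = 3.1927.

R$3.19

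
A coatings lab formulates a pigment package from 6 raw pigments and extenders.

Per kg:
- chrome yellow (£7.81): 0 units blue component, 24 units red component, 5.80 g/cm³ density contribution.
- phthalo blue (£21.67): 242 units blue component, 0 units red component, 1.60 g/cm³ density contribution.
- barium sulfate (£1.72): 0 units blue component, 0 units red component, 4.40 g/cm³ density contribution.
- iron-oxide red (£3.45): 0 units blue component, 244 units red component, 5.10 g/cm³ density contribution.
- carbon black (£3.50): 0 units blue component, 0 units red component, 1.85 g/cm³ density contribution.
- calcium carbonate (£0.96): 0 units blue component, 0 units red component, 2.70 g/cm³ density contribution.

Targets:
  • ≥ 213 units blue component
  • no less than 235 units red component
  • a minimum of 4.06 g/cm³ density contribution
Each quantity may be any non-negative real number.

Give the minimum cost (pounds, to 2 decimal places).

£22.40

Treat it as an LP. Let x1 = kg of chrome yellow, x2 = kg of phthalo blue, x3 = kg of barium sulfate, x4 = kg of iron-oxide red, x5 = kg of carbon black, x6 = kg of calcium carbonate.
min 7.81x1 + 21.67x2 + 1.72x3 + 3.45x4 + 3.5x5 + 0.96x6 with:
  242x2 ≥ 213   (blue component)
  24x1 + 244x4 ≥ 235   (red component)
  5.8x1 + 1.6x2 + 4.4x3 + 5.1x4 + 1.85x5 + 2.7x6 ≥ 4.06   (density contribution)
  x1, x2, x3, x4, x5, x6 ≥ 0.
The cheapest feasible vertex uses only phthalo blue, iron-oxide red; chrome yellow, barium sulfate, carbon black, calcium carbonate are not used. Binding constraints: blue component and red component.
Solving gives x2 = 0.8802, x4 = 0.9631.
Objective = 21.67·0.8802 + 3.45·0.9631 = 22.3966.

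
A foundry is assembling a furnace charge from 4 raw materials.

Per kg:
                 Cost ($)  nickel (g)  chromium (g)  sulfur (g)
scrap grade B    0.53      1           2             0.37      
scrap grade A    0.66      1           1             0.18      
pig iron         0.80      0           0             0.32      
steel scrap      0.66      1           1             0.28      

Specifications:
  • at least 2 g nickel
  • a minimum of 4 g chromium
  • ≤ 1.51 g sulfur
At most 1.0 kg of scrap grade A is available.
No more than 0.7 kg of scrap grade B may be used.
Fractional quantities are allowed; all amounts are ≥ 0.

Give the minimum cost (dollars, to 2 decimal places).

Let x1 = kg of scrap grade B, x2 = kg of scrap grade A, x3 = kg of pig iron, x4 = kg of steel scrap.
min 0.53x1 + 0.66x2 + 0.8x3 + 0.66x4 with:
  1x1 + 1x2 + 1x4 ≥ 2   (nickel)
  2x1 + 1x2 + 1x4 ≥ 4   (chromium)
  0.37x1 + 0.18x2 + 0.32x3 + 0.28x4 ≤ 1.51   (sulfur)
  x2 ≤ 1
  x1 ≤ 0.7
  x1, x2, x3, x4 ≥ 0.
The cheapest feasible vertex uses only scrap grade B, steel scrap; scrap grade A, pig iron are not used. The chromium and the scrap grade B cap requirements are met with equality.
Solving gives x1 = 0.7, x4 = 2.6.
Hence cost = 0.53·0.7 + 0.66·2.6 = $2.0870.

$2.09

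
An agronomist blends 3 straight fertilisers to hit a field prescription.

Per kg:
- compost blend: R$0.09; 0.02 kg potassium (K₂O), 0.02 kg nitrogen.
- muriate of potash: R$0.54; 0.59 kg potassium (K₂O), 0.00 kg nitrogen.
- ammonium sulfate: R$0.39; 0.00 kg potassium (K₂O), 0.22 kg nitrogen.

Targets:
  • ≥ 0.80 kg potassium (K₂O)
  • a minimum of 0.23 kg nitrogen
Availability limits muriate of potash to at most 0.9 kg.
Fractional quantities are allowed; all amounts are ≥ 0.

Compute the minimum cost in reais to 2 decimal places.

R$1.70

Treat it as an LP. Let x1 = kg of compost blend, x2 = kg of muriate of potash, x3 = kg of ammonium sulfate.
Minimise 0.09x1 + 0.54x2 + 0.39x3 subject to:
  0.02x1 + 0.59x2 ≥ 0.8   (potassium (K₂O))
  0.02x1 + 0.22x3 ≥ 0.23   (nitrogen)
  x2 ≤ 0.9
  x1, x2, x3 ≥ 0.
The minimum-cost mix takes nothing from ammonium sulfate — only compost blend, muriate of potash. The potassium (K₂O) and the muriate of potash cap requirements are met with equality.
That vertex is x1 = 13.45, x2 = 0.9.
Objective = 0.09·13.45 + 0.54·0.9 = 1.6965.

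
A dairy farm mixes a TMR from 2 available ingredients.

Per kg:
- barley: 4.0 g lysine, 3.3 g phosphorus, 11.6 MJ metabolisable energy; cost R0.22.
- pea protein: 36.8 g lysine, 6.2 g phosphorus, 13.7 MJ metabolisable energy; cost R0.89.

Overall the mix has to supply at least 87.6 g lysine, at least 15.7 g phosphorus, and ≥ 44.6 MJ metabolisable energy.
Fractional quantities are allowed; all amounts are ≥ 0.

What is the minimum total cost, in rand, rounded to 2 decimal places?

Let x1 = kg of barley, x2 = kg of pea protein.
min 0.22x1 + 0.89x2 subject to:
  4x1 + 36.8x2 ≥ 87.6   (lysine)
  3.3x1 + 6.2x2 ≥ 15.7   (phosphorus)
  11.6x1 + 13.7x2 ≥ 44.6   (metabolisable energy)
  x1, x2 ≥ 0.
Both inputs are positive at the optimum. There the lysine and metabolisable energy constraints are tight.
Solving gives x1 = 1.1857, x2 = 2.2516.
Cost = 0.22·1.1857 + 0.89·2.2516 = 2.2648.

R2.26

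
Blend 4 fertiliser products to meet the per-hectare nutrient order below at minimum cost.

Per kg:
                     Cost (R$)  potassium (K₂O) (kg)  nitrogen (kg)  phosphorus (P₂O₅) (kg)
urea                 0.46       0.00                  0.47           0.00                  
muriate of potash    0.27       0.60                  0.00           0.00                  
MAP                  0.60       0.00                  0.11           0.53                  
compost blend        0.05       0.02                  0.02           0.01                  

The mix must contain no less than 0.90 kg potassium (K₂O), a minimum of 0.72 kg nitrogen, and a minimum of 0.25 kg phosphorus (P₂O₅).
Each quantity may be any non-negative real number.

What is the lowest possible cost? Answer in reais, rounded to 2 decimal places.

R$1.34

This is a linear program. Let x1 = kg of urea, x2 = kg of muriate of potash, x3 = kg of MAP, x4 = kg of compost blend.
min 0.46x1 + 0.27x2 + 0.6x3 + 0.05x4 s.t.:
  0.6x2 + 0.02x4 ≥ 0.9   (potassium (K₂O))
  0.47x1 + 0.11x3 + 0.02x4 ≥ 0.72   (nitrogen)
  0.53x3 + 0.01x4 ≥ 0.25   (phosphorus (P₂O₅))
  x1, x2, x3, x4 ≥ 0.
At the optimum only urea, muriate of potash, MAP are positive (compost blend = 0). Binding constraints: potassium (K₂O), nitrogen, phosphorus (P₂O₅).
That vertex is x1 = 1.422, x2 = 1.5, x3 = 0.4717.
Cost = 0.46·1.422 + 0.27·1.5 + 0.6·0.4717 = 1.3421.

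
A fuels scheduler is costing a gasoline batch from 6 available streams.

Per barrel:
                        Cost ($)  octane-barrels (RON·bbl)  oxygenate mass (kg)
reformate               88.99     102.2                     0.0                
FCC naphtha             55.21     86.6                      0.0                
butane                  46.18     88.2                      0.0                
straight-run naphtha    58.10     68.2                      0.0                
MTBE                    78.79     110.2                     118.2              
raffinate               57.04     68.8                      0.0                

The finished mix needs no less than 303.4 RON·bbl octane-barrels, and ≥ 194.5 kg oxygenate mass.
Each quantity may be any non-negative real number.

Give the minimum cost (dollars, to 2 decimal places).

Let x1 = barrels of reformate, x2 = barrels of FCC naphtha, x3 = barrels of butane, x4 = barrels of straight-run naphtha, x5 = barrels of MTBE, x6 = barrels of raffinate.
min 88.99x1 + 55.21x2 + 46.18x3 + 58.1x4 + 78.79x5 + 57.04x6 with:
  102.2x1 + 86.6x2 + 88.2x3 + 68.2x4 + 110.2x5 + 68.8x6 ≥ 303.4   (octane-barrels)
  118.2x5 ≥ 194.5   (oxygenate mass)
  x1, x2, x3, x4, x5, x6 ≥ 0.
The minimum-cost mix takes nothing from reformate, FCC naphtha, straight-run naphtha, raffinate — only butane, MTBE. There the octane-barrels and oxygenate mass constraints are tight.
Solving gives x3 = 1.3839, x5 = 1.6455.
Hence cost = 46.18·1.3839 + 78.79·1.6455 = $193.5574.

$193.56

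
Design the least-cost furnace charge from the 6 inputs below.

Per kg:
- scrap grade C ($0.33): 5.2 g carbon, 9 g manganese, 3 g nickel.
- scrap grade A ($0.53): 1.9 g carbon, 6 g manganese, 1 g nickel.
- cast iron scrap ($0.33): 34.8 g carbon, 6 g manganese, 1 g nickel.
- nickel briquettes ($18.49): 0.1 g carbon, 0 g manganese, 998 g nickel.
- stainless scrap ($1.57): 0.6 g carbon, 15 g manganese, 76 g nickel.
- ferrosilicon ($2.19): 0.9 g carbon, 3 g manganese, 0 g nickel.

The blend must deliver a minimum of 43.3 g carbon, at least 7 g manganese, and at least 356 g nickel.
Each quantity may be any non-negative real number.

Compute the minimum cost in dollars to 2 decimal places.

Let x1 = kg of scrap grade C, x2 = kg of scrap grade A, x3 = kg of cast iron scrap, x4 = kg of nickel briquettes, x5 = kg of stainless scrap, x6 = kg of ferrosilicon.
Minimize 0.33x1 + 0.53x2 + 0.33x3 + 18.49x4 + 1.57x5 + 2.19x6 with:
  5.2x1 + 1.9x2 + 34.8x3 + 0.1x4 + 0.6x5 + 0.9x6 ≥ 43.3   (carbon)
  9x1 + 6x2 + 6x3 + 15x5 + 3x6 ≥ 7   (manganese)
  3x1 + 1x2 + 1x3 + 998x4 + 76x5 ≥ 356   (nickel)
  x1, x2, x3, x4, x5, x6 ≥ 0.
At the optimum only cast iron scrap, nickel briquettes are positive (scrap grade C, scrap grade A, stainless scrap, ferrosilicon = 0). Binding constraints: carbon and nickel.
So cast iron scrap = 1.243 kg, nickel briquettes = 0.3555 kg.
Cost = 0.33·1.243 + 18.49·0.3555 = 6.9834.

$6.98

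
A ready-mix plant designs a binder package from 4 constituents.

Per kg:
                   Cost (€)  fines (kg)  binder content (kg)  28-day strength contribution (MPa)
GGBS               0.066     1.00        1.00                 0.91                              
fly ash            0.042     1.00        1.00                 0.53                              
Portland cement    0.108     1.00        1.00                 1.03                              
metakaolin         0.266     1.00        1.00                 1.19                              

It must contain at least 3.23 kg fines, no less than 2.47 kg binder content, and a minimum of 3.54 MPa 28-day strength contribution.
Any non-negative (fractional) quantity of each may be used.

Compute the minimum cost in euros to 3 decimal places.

Let x1 = kg of GGBS, x2 = kg of fly ash, x3 = kg of Portland cement, x4 = kg of metakaolin.
Minimise 0.066x1 + 0.042x2 + 0.108x3 + 0.266x4 subject to:
  1x1 + 1x2 + 1x3 + 1x4 ≥ 3.23   (fines)
  1x1 + 1x2 + 1x3 + 1x4 ≥ 2.47   (binder content)
  0.91x1 + 0.53x2 + 1.03x3 + 1.19x4 ≥ 3.54   (28-day strength contribution)
  x1, x2, x3, x4 ≥ 0.
At the optimum only GGBS is positive (fly ash, Portland cement, metakaolin = 0). There the 28-day strength contribution constraint is tight.
Solving gives x1 = 3.89.
Total cost: 0.066·3.89 = 0.25674.

€0.257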